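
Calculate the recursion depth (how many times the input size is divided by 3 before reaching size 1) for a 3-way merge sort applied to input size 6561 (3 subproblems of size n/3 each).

For divide and conquer with division factor 3:

Problem sizes at each level:
Level 0: 6561
Level 1: 2187
Level 2: 729
Level 3: 243
Level 4: 81
Level 5: 27
Level 6: 9
Level 7: 3
Level 8: 1

The root is level 0 and the size-1 base case is level 8 (the tree spans levels 0 through 8, i.e. 9 levels counting the root), so the depth is the number of divisions: log_3(6561) = 8

The recursion tree depth is log_3(6561) = 8. At each level, the problem size is divided by 3, so it takes 8 divisions to reduce to a base case of size 1. The algorithm makes 3 recursive calls at each level.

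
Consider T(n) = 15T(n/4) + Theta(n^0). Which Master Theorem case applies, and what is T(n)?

Master Theorem for T(n) = 15T(n/4) + O(n^0):

a = 15, b = 4, c = 0
log_b(a) = log_4(15) = 1.9534

Case 1: c = 0 < log_4(15) = 1.9534
T(n) = O(n^(log_4 15))

For T(n) = 15T(n/4) + O(n^0): log_4(15) = 1.9534. This is Case 1 of the Master Theorem (c < log_b(a), work dominated by leaves), giving O(n^(log_4 15)).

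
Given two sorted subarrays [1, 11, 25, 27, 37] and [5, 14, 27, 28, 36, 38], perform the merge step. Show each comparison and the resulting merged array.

Merging process:

Compare 1 vs 5: take 1 from left. Merged: [1]
Compare 11 vs 5: take 5 from right. Merged: [1, 5]
Compare 11 vs 14: take 11 from left. Merged: [1, 5, 11]
Compare 25 vs 14: take 14 from right. Merged: [1, 5, 11, 14]
Compare 25 vs 27: take 25 from left. Merged: [1, 5, 11, 14, 25]
Compare 27 vs 27: take 27 from left. Merged: [1, 5, 11, 14, 25, 27]
Compare 37 vs 27: take 27 from right. Merged: [1, 5, 11, 14, 25, 27, 27]
Compare 37 vs 28: take 28 from right. Merged: [1, 5, 11, 14, 25, 27, 27, 28]
Compare 37 vs 36: take 36 from right. Merged: [1, 5, 11, 14, 25, 27, 27, 28, 36]
Compare 37 vs 38: take 37 from left. Merged: [1, 5, 11, 14, 25, 27, 27, 28, 36, 37]
Append remaining from right: [38]. Merged: [1, 5, 11, 14, 25, 27, 27, 28, 36, 37, 38]

Final merged array: [1, 5, 11, 14, 25, 27, 27, 28, 36, 37, 38]
Total comparisons: 10

The merged array is [1, 5, 11, 14, 25, 27, 27, 28, 36, 37, 38], requiring 10 comparisons. The merge step runs in O(n) time where n is the total number of elements.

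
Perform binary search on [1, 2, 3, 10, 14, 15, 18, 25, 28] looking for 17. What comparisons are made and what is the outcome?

Binary search for 17 in [1, 2, 3, 10, 14, 15, 18, 25, 28]:

lo=0, hi=8, mid=4, arr[mid]=14 -> 14 < 17, search right half
lo=5, hi=8, mid=6, arr[mid]=18 -> 18 > 17, search left half
lo=5, hi=5, mid=5, arr[mid]=15 -> 15 < 17, search right half
lo=6 > hi=5, target 17 not found

Binary search determines that 17 is not in the array after 3 comparisons. The search space was exhausted without finding the target.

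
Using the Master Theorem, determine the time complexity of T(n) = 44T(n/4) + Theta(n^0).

Master Theorem for T(n) = 44T(n/4) + O(n^0):

a = 44, b = 4, c = 0
log_b(a) = log_4(44) = 2.7297

Case 1: c = 0 < log_4(44) = 2.7297
T(n) = O(n^(log_4 44))

For T(n) = 44T(n/4) + O(n^0): log_4(44) = 2.7297. This is Case 1 of the Master Theorem (c < log_b(a), work dominated by leaves), giving O(n^(log_4 44)).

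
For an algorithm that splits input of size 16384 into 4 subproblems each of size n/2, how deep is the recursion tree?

For divide and conquer with division factor 2:

Problem sizes at each level:
Level 0: 16384
Level 1: 8192
Level 2: 4096
Level 3: 2048
Level 4: 1024
Level 5: 512
Level 6: 256
Level 7: 128
Level 8: 64
Level 9: 32
Level 10: 16
Level 11: 8
Level 12: 4
Level 13: 2
Level 14: 1

The root is level 0 and the size-1 base case is level 14 (the tree spans levels 0 through 14, i.e. 15 levels counting the root), so the depth is the number of divisions: log_2(16384) = 14

The recursion tree depth is log_2(16384) = 14. At each level, the problem size is divided by 2, so it takes 14 divisions to reduce to a base case of size 1. The algorithm makes 4 recursive calls at each level.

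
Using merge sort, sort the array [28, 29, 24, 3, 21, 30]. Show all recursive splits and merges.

Merge sort trace:

Split: [28, 29, 24, 3, 21, 30] -> [28, 29, 24] and [3, 21, 30]
  Split: [28, 29, 24] -> [28] and [29, 24]
    Split: [29, 24] -> [29] and [24]
    Merge: [29] + [24] -> [24, 29]
  Merge: [28] + [24, 29] -> [24, 28, 29]
  Split: [3, 21, 30] -> [3] and [21, 30]
    Split: [21, 30] -> [21] and [30]
    Merge: [21] + [30] -> [21, 30]
  Merge: [3] + [21, 30] -> [3, 21, 30]
Merge: [24, 28, 29] + [3, 21, 30] -> [3, 21, 24, 28, 29, 30]

Final sorted array: [3, 21, 24, 28, 29, 30]

The merge sort proceeds by recursively splitting the array and merging sorted halves.
After all merges, the sorted array is [3, 21, 24, 28, 29, 30].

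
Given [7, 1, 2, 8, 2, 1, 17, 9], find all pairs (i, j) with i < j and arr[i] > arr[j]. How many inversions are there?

Finding inversions in [7, 1, 2, 8, 2, 1, 17, 9]:

(0, 1): arr[0]=7 > arr[1]=1
(0, 2): arr[0]=7 > arr[2]=2
(0, 4): arr[0]=7 > arr[4]=2
(0, 5): arr[0]=7 > arr[5]=1
(2, 5): arr[2]=2 > arr[5]=1
(3, 4): arr[3]=8 > arr[4]=2
(3, 5): arr[3]=8 > arr[5]=1
(4, 5): arr[4]=2 > arr[5]=1
(6, 7): arr[6]=17 > arr[7]=9

Total inversions: 9

The array has 9 inversion(s): (0,1), (0,2), (0,4), (0,5), (2,5), (3,4), (3,5), (4,5), (6,7). Each pair (i,j) satisfies i < j and arr[i] > arr[j].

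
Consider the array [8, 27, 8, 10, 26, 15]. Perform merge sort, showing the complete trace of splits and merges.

Merge sort trace:

Split: [8, 27, 8, 10, 26, 15] -> [8, 27, 8] and [10, 26, 15]
  Split: [8, 27, 8] -> [8] and [27, 8]
    Split: [27, 8] -> [27] and [8]
    Merge: [27] + [8] -> [8, 27]
  Merge: [8] + [8, 27] -> [8, 8, 27]
  Split: [10, 26, 15] -> [10] and [26, 15]
    Split: [26, 15] -> [26] and [15]
    Merge: [26] + [15] -> [15, 26]
  Merge: [10] + [15, 26] -> [10, 15, 26]
Merge: [8, 8, 27] + [10, 15, 26] -> [8, 8, 10, 15, 26, 27]

Final sorted array: [8, 8, 10, 15, 26, 27]

The merge sort proceeds by recursively splitting the array and merging sorted halves.
After all merges, the sorted array is [8, 8, 10, 15, 26, 27].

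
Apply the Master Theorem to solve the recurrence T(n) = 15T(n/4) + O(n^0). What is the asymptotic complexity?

Master Theorem for T(n) = 15T(n/4) + O(n^0):

a = 15, b = 4, c = 0
log_b(a) = log_4(15) = 1.9534

Case 1: c = 0 < log_4(15) = 1.9534
T(n) = O(n^(log_4 15))

For T(n) = 15T(n/4) + O(n^0): log_4(15) = 1.9534. This is Case 1 of the Master Theorem (c < log_b(a), work dominated by leaves), giving O(n^(log_4 15)).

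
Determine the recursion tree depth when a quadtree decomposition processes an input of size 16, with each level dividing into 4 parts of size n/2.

For divide and conquer with division factor 2:

Problem sizes at each level:
Level 0: 16
Level 1: 8
Level 2: 4
Level 3: 2
Level 4: 1

The root is level 0 and the size-1 base case is level 4 (the tree spans levels 0 through 4, i.e. 5 levels counting the root), so the depth is the number of divisions: log_2(16) = 4

The recursion tree depth is log_2(16) = 4. At each level, the problem size is divided by 2, so it takes 4 divisions to reduce to a base case of size 1. The algorithm makes 4 recursive calls at each level.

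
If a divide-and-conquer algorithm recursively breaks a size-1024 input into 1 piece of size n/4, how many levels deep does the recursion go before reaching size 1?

For divide and conquer with division factor 4:

Problem sizes at each level:
Level 0: 1024
Level 1: 256
Level 2: 64
Level 3: 16
Level 4: 4
Level 5: 1

The root is level 0 and the size-1 base case is level 5 (the tree spans levels 0 through 5, i.e. 6 levels counting the root), so the depth is the number of divisions: log_4(1024) = 5

The recursion tree depth is log_4(1024) = 5. At each level, the problem size is divided by 4, so it takes 5 divisions to reduce to a base case of size 1. The algorithm makes 1 recursive call at each level.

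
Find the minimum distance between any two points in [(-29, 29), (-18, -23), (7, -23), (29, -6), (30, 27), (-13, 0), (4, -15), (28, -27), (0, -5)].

Computing all pairwise distances among 9 points:

d((-29, 29), (-18, -23)) = 53.1507
d((-29, 29), (7, -23)) = 63.2456
d((-29, 29), (29, -6)) = 67.7422
d((-29, 29), (30, 27)) = 59.0339
d((-29, 29), (-13, 0)) = 33.121
d((-29, 29), (4, -15)) = 55.0
d((-29, 29), (28, -27)) = 79.9062
d((-29, 29), (0, -5)) = 44.6878
d((-18, -23), (7, -23)) = 25.0
d((-18, -23), (29, -6)) = 49.98
d((-18, -23), (30, 27)) = 69.3109
d((-18, -23), (-13, 0)) = 23.5372
d((-18, -23), (4, -15)) = 23.4094
d((-18, -23), (28, -27)) = 46.1736
d((-18, -23), (0, -5)) = 25.4558
d((7, -23), (29, -6)) = 27.8029
d((7, -23), (30, 27)) = 55.0364
d((7, -23), (-13, 0)) = 30.4795
d((7, -23), (4, -15)) = 8.544 <-- minimum
d((7, -23), (28, -27)) = 21.3776
d((7, -23), (0, -5)) = 19.3132
d((29, -6), (30, 27)) = 33.0151
d((29, -6), (-13, 0)) = 42.4264
d((29, -6), (4, -15)) = 26.5707
d((29, -6), (28, -27)) = 21.0238
d((29, -6), (0, -5)) = 29.0172
d((30, 27), (-13, 0)) = 50.774
d((30, 27), (4, -15)) = 49.3964
d((30, 27), (28, -27)) = 54.037
d((30, 27), (0, -5)) = 43.8634
d((-13, 0), (4, -15)) = 22.6716
d((-13, 0), (28, -27)) = 49.0918
d((-13, 0), (0, -5)) = 13.9284
d((4, -15), (28, -27)) = 26.8328
d((4, -15), (0, -5)) = 10.7703
d((28, -27), (0, -5)) = 35.609

Closest pair: (7, -23) and (4, -15) with distance 8.544

The closest pair is (7, -23) and (4, -15) with Euclidean distance 8.544. For 9 points, brute-force pairwise comparison is shown above. For large n, the divide-and-conquer algorithm (sort by x, recurse on halves, check the dividing strip) achieves O(n log n).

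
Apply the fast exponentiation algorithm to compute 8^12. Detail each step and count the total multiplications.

Computing 8^12 by squaring (build up from 8^1; each line after the first costs one multiplication):

8^1 = 8
8^2 = (8^1)^2 = 8^2 = 64
8^3 = 8 * 8^2 = 8 * 64 = 512
8^6 = (8^3)^2 = 512^2 = 262144
8^12 = (8^6)^2 = 262144^2 = 68719476736

Result: 68719476736
Multiplications needed: 4 (4 lines after 8^1)

8^12 = 68719476736. Using exponentiation by squaring, this requires 4 multiplications. The key idea: if the exponent is even, square the half-power; if odd, multiply by the base once.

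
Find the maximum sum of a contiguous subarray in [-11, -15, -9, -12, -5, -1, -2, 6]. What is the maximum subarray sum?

Using Kadane's algorithm on [-11, -15, -9, -12, -5, -1, -2, 6]:

Scanning through the array:
Position 1 (value -15): max_ending_here = -15, max_so_far = -11
Position 2 (value -9): max_ending_here = -9, max_so_far = -9
Position 3 (value -12): max_ending_here = -12, max_so_far = -9
Position 4 (value -5): max_ending_here = -5, max_so_far = -5
Position 5 (value -1): max_ending_here = -1, max_so_far = -1
Position 6 (value -2): max_ending_here = -2, max_so_far = -1
Position 7 (value 6): max_ending_here = 6, max_so_far = 6

Maximum subarray: [6]
Maximum sum: 6

The maximum subarray is [6] with sum 6. This subarray runs from index 7 to index 7.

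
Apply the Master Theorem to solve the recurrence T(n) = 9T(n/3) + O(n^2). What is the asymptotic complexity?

Master Theorem for T(n) = 9T(n/3) + O(n^2):

a = 9, b = 3, c = 2
log_b(a) = log_3(9) = 2.0000

Case 2: c = 2 = log_3(9) = 2.0000
T(n) = O(n^2 log n) = O(n^2 log n)

For T(n) = 9T(n/3) + O(n^2): log_3(9) = 2.0000. This is Case 2 of the Master Theorem (c = log_b(a), equal work at all levels), giving O(n^2 log n).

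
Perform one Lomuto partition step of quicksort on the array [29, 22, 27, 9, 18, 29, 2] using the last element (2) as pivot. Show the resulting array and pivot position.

Lomuto partition with pivot = 2:

Initial array: [29, 22, 27, 9, 18, 29, 2]

arr[0]=29 > 2: no swap
arr[1]=22 > 2: no swap
arr[2]=27 > 2: no swap
arr[3]=9 > 2: no swap
arr[4]=18 > 2: no swap
arr[5]=29 > 2: no swap

Place pivot at position 0: [2, 22, 27, 9, 18, 29, 29]
Pivot position: 0

After partitioning with pivot 2, the array becomes [2, 22, 27, 9, 18, 29, 29]. The pivot is placed at index 0. All elements to the left of the pivot are <= 2, and all elements to the right are > 2.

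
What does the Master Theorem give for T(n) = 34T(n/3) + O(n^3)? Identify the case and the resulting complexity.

Master Theorem for T(n) = 34T(n/3) + O(n^3):

a = 34, b = 3, c = 3
log_b(a) = log_3(34) = 3.2098

Case 1: c = 3 < log_3(34) = 3.2098
T(n) = O(n^(log_3 34))

For T(n) = 34T(n/3) + O(n^3): log_3(34) = 3.2098. This is Case 1 of the Master Theorem (c < log_b(a), work dominated by leaves), giving O(n^(log_3 34)).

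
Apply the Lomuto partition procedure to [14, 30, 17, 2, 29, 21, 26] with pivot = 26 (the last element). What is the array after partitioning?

Lomuto partition with pivot = 26:

Initial array: [14, 30, 17, 2, 29, 21, 26]

arr[0]=14 <= 26: swap with position 0, array becomes [14, 30, 17, 2, 29, 21, 26]
arr[1]=30 > 26: no swap
arr[2]=17 <= 26: swap with position 1, array becomes [14, 17, 30, 2, 29, 21, 26]
arr[3]=2 <= 26: swap with position 2, array becomes [14, 17, 2, 30, 29, 21, 26]
arr[4]=29 > 26: no swap
arr[5]=21 <= 26: swap with position 3, array becomes [14, 17, 2, 21, 29, 30, 26]

Place pivot at position 4: [14, 17, 2, 21, 26, 30, 29]
Pivot position: 4

After partitioning with pivot 26, the array becomes [14, 17, 2, 21, 26, 30, 29]. The pivot is placed at index 4. All elements to the left of the pivot are <= 26, and all elements to the right are > 26.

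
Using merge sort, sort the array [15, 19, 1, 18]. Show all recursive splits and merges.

Merge sort trace:

Split: [15, 19, 1, 18] -> [15, 19] and [1, 18]
  Split: [15, 19] -> [15] and [19]
  Merge: [15] + [19] -> [15, 19]
  Split: [1, 18] -> [1] and [18]
  Merge: [1] + [18] -> [1, 18]
Merge: [15, 19] + [1, 18] -> [1, 15, 18, 19]

Final sorted array: [1, 15, 18, 19]

The merge sort proceeds by recursively splitting the array and merging sorted halves.
After all merges, the sorted array is [1, 15, 18, 19].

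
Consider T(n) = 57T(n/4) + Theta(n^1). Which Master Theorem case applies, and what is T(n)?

Master Theorem for T(n) = 57T(n/4) + O(n^1):

a = 57, b = 4, c = 1
log_b(a) = log_4(57) = 2.9164

Case 1: c = 1 < log_4(57) = 2.9164
T(n) = O(n^(log_4 57))

For T(n) = 57T(n/4) + O(n^1): log_4(57) = 2.9164. This is Case 1 of the Master Theorem (c < log_b(a), work dominated by leaves), giving O(n^(log_4 57)).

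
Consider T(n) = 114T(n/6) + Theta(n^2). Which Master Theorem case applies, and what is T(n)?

Master Theorem for T(n) = 114T(n/6) + O(n^2):

a = 114, b = 6, c = 2
log_b(a) = log_6(114) = 2.6433

Case 1: c = 2 < log_6(114) = 2.6433
T(n) = O(n^(log_6 114))

For T(n) = 114T(n/6) + O(n^2): log_6(114) = 2.6433. This is Case 1 of the Master Theorem (c < log_b(a), work dominated by leaves), giving O(n^(log_6 114)).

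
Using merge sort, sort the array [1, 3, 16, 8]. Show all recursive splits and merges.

Merge sort trace:

Split: [1, 3, 16, 8] -> [1, 3] and [16, 8]
  Split: [1, 3] -> [1] and [3]
  Merge: [1] + [3] -> [1, 3]
  Split: [16, 8] -> [16] and [8]
  Merge: [16] + [8] -> [8, 16]
Merge: [1, 3] + [8, 16] -> [1, 3, 8, 16]

Final sorted array: [1, 3, 8, 16]

The merge sort proceeds by recursively splitting the array and merging sorted halves.
After all merges, the sorted array is [1, 3, 8, 16].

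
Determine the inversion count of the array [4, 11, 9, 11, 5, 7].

Finding inversions in [4, 11, 9, 11, 5, 7]:

(1, 2): arr[1]=11 > arr[2]=9
(1, 4): arr[1]=11 > arr[4]=5
(1, 5): arr[1]=11 > arr[5]=7
(2, 4): arr[2]=9 > arr[4]=5
(2, 5): arr[2]=9 > arr[5]=7
(3, 4): arr[3]=11 > arr[4]=5
(3, 5): arr[3]=11 > arr[5]=7

Total inversions: 7

The array has 7 inversion(s): (1,2), (1,4), (1,5), (2,4), (2,5), (3,4), (3,5). Each pair (i,j) satisfies i < j and arr[i] > arr[j].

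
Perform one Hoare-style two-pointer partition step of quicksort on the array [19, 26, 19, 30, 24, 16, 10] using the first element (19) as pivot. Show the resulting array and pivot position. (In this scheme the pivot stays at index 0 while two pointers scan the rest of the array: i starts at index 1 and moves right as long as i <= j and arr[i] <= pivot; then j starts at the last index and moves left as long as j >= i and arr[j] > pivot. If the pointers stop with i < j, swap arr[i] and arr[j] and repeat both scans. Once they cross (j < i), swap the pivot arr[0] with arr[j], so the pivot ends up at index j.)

Hoare-style two-pointer partition with pivot = 19:

Initial array: [19, 26, 19, 30, 24, 16, 10]

Pointers start at i = 1, j = 6.
i stops at index 1 (arr[1]=26 > 19), j stops at index 6 (arr[6]=10 <= 19): swap arr[1] and arr[6], array becomes [19, 10, 19, 30, 24, 16, 26]
i stops at index 3 (arr[3]=30 > 19), j stops at index 5 (arr[5]=16 <= 19): swap arr[3] and arr[5], array becomes [19, 10, 19, 16, 24, 30, 26]
i ends at 4, j ends at 3: the pointers have crossed (j < i), so scanning stops.

Swap pivot arr[0] with arr[3] to place pivot at position 3: [16, 10, 19, 19, 24, 30, 26]
Pivot position: 3

After partitioning with pivot 19, the array becomes [16, 10, 19, 19, 24, 30, 26]. The pivot is placed at index 3. All elements to the left of the pivot are <= 19, and all elements to the right are > 19.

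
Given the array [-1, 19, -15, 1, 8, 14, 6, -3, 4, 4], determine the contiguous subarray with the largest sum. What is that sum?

Using Kadane's algorithm on [-1, 19, -15, 1, 8, 14, 6, -3, 4, 4]:

Scanning through the array:
Position 1 (value 19): max_ending_here = 19, max_so_far = 19
Position 2 (value -15): max_ending_here = 4, max_so_far = 19
Position 3 (value 1): max_ending_here = 5, max_so_far = 19
Position 4 (value 8): max_ending_here = 13, max_so_far = 19
Position 5 (value 14): max_ending_here = 27, max_so_far = 27
Position 6 (value 6): max_ending_here = 33, max_so_far = 33
Position 7 (value -3): max_ending_here = 30, max_so_far = 33
Position 8 (value 4): max_ending_here = 34, max_so_far = 34
Position 9 (value 4): max_ending_here = 38, max_so_far = 38

Maximum subarray: [19, -15, 1, 8, 14, 6, -3, 4, 4]
Maximum sum: 38

The maximum subarray is [19, -15, 1, 8, 14, 6, -3, 4, 4] with sum 38. This subarray runs from index 1 to index 9.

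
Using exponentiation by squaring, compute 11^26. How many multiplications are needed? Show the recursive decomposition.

Computing 11^26 by squaring (build up from 11^1; each line after the first costs one multiplication):

11^1 = 11
11^2 = (11^1)^2 = 11^2 = 121
11^3 = 11 * 11^2 = 11 * 121 = 1331
11^6 = (11^3)^2 = 1331^2 = 1771561
11^12 = (11^6)^2 = 1771561^2 = 3138428376721
11^13 = 11 * 11^12 = 11 * 3138428376721 = 34522712143931
11^26 = (11^13)^2 = 34522712143931^2 = 1191817653772720942460132761

Result: 1191817653772720942460132761
Multiplications needed: 6 (6 lines after 11^1)

11^26 = 1191817653772720942460132761. Using exponentiation by squaring, this requires 6 multiplications. The key idea: if the exponent is even, square the half-power; if odd, multiply by the base once.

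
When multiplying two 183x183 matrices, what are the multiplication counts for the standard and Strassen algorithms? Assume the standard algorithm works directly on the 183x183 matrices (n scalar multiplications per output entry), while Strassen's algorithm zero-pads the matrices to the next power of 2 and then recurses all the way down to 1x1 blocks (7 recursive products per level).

Matrix multiplication for 183x183 matrices:

Strassen's algorithm requires power-of-2 dimensions. Pad 183x183 to 256x256 (next power of 2).

Standard algorithm: 183^3 = 6128487 multiplications
Strassen's algorithm: 7^(log2(256)) = 7^8 = 5764801 multiplications
Savings: 6128487 - 5764801 = 363686 multiplications

Standard: 6128487 multiplications (183^3). Strassen: 5764801 multiplications (7^8, after padding to 256x256). Strassen reduces 8 recursive multiplications to 7 at each level.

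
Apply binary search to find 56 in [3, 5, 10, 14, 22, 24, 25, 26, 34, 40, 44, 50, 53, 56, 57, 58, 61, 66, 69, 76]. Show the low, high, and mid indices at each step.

Binary search for 56 in [3, 5, 10, 14, 22, 24, 25, 26, 34, 40, 44, 50, 53, 56, 57, 58, 61, 66, 69, 76]:

lo=0, hi=19, mid=9, arr[mid]=40 -> 40 < 56, search right half
lo=10, hi=19, mid=14, arr[mid]=57 -> 57 > 56, search left half
lo=10, hi=13, mid=11, arr[mid]=50 -> 50 < 56, search right half
lo=12, hi=13, mid=12, arr[mid]=53 -> 53 < 56, search right half
lo=13, hi=13, mid=13, arr[mid]=56 -> Found target at index 13!

Binary search finds 56 at index 13 after 5 comparisons. The search repeatedly halves the search space by comparing with the middle element.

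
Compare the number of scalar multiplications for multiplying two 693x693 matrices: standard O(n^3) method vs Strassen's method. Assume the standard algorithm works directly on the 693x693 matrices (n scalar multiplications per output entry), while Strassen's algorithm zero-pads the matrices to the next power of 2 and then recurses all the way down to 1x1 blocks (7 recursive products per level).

Matrix multiplication for 693x693 matrices:

Strassen's algorithm requires power-of-2 dimensions. Pad 693x693 to 1024x1024 (next power of 2).

Standard algorithm: 693^3 = 332812557 multiplications
Strassen's algorithm: 7^(log2(1024)) = 7^10 = 282475249 multiplications
Savings: 332812557 - 282475249 = 50337308 multiplications

Standard: 332812557 multiplications (693^3). Strassen: 282475249 multiplications (7^10, after padding to 1024x1024). Strassen reduces 8 recursive multiplications to 7 at each level.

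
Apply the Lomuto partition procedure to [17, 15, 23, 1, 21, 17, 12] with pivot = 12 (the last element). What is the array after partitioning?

Lomuto partition with pivot = 12:

Initial array: [17, 15, 23, 1, 21, 17, 12]

arr[0]=17 > 12: no swap
arr[1]=15 > 12: no swap
arr[2]=23 > 12: no swap
arr[3]=1 <= 12: swap with position 0, array becomes [1, 15, 23, 17, 21, 17, 12]
arr[4]=21 > 12: no swap
arr[5]=17 > 12: no swap

Place pivot at position 1: [1, 12, 23, 17, 21, 17, 15]
Pivot position: 1

After partitioning with pivot 12, the array becomes [1, 12, 23, 17, 21, 17, 15]. The pivot is placed at index 1. All elements to the left of the pivot are <= 12, and all elements to the right are > 12.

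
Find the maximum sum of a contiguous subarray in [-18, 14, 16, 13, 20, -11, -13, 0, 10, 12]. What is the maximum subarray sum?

Using Kadane's algorithm on [-18, 14, 16, 13, 20, -11, -13, 0, 10, 12]:

Scanning through the array:
Position 1 (value 14): max_ending_here = 14, max_so_far = 14
Position 2 (value 16): max_ending_here = 30, max_so_far = 30
Position 3 (value 13): max_ending_here = 43, max_so_far = 43
Position 4 (value 20): max_ending_here = 63, max_so_far = 63
Position 5 (value -11): max_ending_here = 52, max_so_far = 63
Position 6 (value -13): max_ending_here = 39, max_so_far = 63
Position 7 (value 0): max_ending_here = 39, max_so_far = 63
Position 8 (value 10): max_ending_here = 49, max_so_far = 63
Position 9 (value 12): max_ending_here = 61, max_so_far = 63

Maximum subarray: [14, 16, 13, 20]
Maximum sum: 63

The maximum subarray is [14, 16, 13, 20] with sum 63. This subarray runs from index 1 to index 4.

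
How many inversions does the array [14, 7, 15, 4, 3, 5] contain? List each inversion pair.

Finding inversions in [14, 7, 15, 4, 3, 5]:

(0, 1): arr[0]=14 > arr[1]=7
(0, 3): arr[0]=14 > arr[3]=4
(0, 4): arr[0]=14 > arr[4]=3
(0, 5): arr[0]=14 > arr[5]=5
(1, 3): arr[1]=7 > arr[3]=4
(1, 4): arr[1]=7 > arr[4]=3
(1, 5): arr[1]=7 > arr[5]=5
(2, 3): arr[2]=15 > arr[3]=4
(2, 4): arr[2]=15 > arr[4]=3
(2, 5): arr[2]=15 > arr[5]=5
(3, 4): arr[3]=4 > arr[4]=3

Total inversions: 11

The array has 11 inversion(s): (0,1), (0,3), (0,4), (0,5), (1,3), (1,4), (1,5), (2,3), (2,4), (2,5), (3,4). Each pair (i,j) satisfies i < j and arr[i] > arr[j].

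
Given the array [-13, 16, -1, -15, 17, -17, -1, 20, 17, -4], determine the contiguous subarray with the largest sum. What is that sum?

Using Kadane's algorithm on [-13, 16, -1, -15, 17, -17, -1, 20, 17, -4]:

Scanning through the array:
Position 1 (value 16): max_ending_here = 16, max_so_far = 16
Position 2 (value -1): max_ending_here = 15, max_so_far = 16
Position 3 (value -15): max_ending_here = 0, max_so_far = 16
Position 4 (value 17): max_ending_here = 17, max_so_far = 17
Position 5 (value -17): max_ending_here = 0, max_so_far = 17
Position 6 (value -1): max_ending_here = -1, max_so_far = 17
Position 7 (value 20): max_ending_here = 20, max_so_far = 20
Position 8 (value 17): max_ending_here = 37, max_so_far = 37
Position 9 (value -4): max_ending_here = 33, max_so_far = 37

Maximum subarray: [20, 17]
Maximum sum: 37

The maximum subarray is [20, 17] with sum 37. This subarray runs from index 7 to index 8.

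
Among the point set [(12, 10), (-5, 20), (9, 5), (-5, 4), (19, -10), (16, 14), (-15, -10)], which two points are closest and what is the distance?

Computing all pairwise distances among 7 points:

d((12, 10), (-5, 20)) = 19.7231
d((12, 10), (9, 5)) = 5.831
d((12, 10), (-5, 4)) = 18.0278
d((12, 10), (19, -10)) = 21.1896
d((12, 10), (16, 14)) = 5.6569 <-- minimum
d((12, 10), (-15, -10)) = 33.6006
d((-5, 20), (9, 5)) = 20.5183
d((-5, 20), (-5, 4)) = 16.0
d((-5, 20), (19, -10)) = 38.4187
d((-5, 20), (16, 14)) = 21.8403
d((-5, 20), (-15, -10)) = 31.6228
d((9, 5), (-5, 4)) = 14.0357
d((9, 5), (19, -10)) = 18.0278
d((9, 5), (16, 14)) = 11.4018
d((9, 5), (-15, -10)) = 28.3019
d((-5, 4), (19, -10)) = 27.7849
d((-5, 4), (16, 14)) = 23.2594
d((-5, 4), (-15, -10)) = 17.2047
d((19, -10), (16, 14)) = 24.1868
d((19, -10), (-15, -10)) = 34.0
d((16, 14), (-15, -10)) = 39.2046

Closest pair: (12, 10) and (16, 14) with distance 5.6569

The closest pair is (12, 10) and (16, 14) with Euclidean distance 5.6569. For 7 points, brute-force pairwise comparison is shown above. For large n, the divide-and-conquer algorithm (sort by x, recurse on halves, check the dividing strip) achieves O(n log n).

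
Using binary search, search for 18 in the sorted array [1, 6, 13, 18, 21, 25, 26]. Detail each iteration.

Binary search for 18 in [1, 6, 13, 18, 21, 25, 26]:

lo=0, hi=6, mid=3, arr[mid]=18 -> Found target at index 3!

Binary search finds 18 at index 3 after 1 comparisons. The search repeatedly halves the search space by comparing with the middle element.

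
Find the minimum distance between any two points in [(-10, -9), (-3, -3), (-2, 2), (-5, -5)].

Computing all pairwise distances among 4 points:

d((-10, -9), (-3, -3)) = 9.2195
d((-10, -9), (-2, 2)) = 13.6015
d((-10, -9), (-5, -5)) = 6.4031
d((-3, -3), (-2, 2)) = 5.099
d((-3, -3), (-5, -5)) = 2.8284 <-- minimum
d((-2, 2), (-5, -5)) = 7.6158

Closest pair: (-3, -3) and (-5, -5) with distance 2.8284

The closest pair is (-3, -3) and (-5, -5) with Euclidean distance 2.8284. For 4 points, brute-force pairwise comparison is shown above. For large n, the divide-and-conquer algorithm (sort by x, recurse on halves, check the dividing strip) achieves O(n log n).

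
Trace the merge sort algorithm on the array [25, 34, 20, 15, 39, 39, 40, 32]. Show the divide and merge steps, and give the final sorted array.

Merge sort trace:

Split: [25, 34, 20, 15, 39, 39, 40, 32] -> [25, 34, 20, 15] and [39, 39, 40, 32]
  Split: [25, 34, 20, 15] -> [25, 34] and [20, 15]
    Split: [25, 34] -> [25] and [34]
    Merge: [25] + [34] -> [25, 34]
    Split: [20, 15] -> [20] and [15]
    Merge: [20] + [15] -> [15, 20]
  Merge: [25, 34] + [15, 20] -> [15, 20, 25, 34]
  Split: [39, 39, 40, 32] -> [39, 39] and [40, 32]
    Split: [39, 39] -> [39] and [39]
    Merge: [39] + [39] -> [39, 39]
    Split: [40, 32] -> [40] and [32]
    Merge: [40] + [32] -> [32, 40]
  Merge: [39, 39] + [32, 40] -> [32, 39, 39, 40]
Merge: [15, 20, 25, 34] + [32, 39, 39, 40] -> [15, 20, 25, 32, 34, 39, 39, 40]

Final sorted array: [15, 20, 25, 32, 34, 39, 39, 40]

The merge sort proceeds by recursively splitting the array and merging sorted halves.
After all merges, the sorted array is [15, 20, 25, 32, 34, 39, 39, 40].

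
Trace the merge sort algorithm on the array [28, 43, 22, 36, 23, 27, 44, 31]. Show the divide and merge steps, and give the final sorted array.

Merge sort trace:

Split: [28, 43, 22, 36, 23, 27, 44, 31] -> [28, 43, 22, 36] and [23, 27, 44, 31]
  Split: [28, 43, 22, 36] -> [28, 43] and [22, 36]
    Split: [28, 43] -> [28] and [43]
    Merge: [28] + [43] -> [28, 43]
    Split: [22, 36] -> [22] and [36]
    Merge: [22] + [36] -> [22, 36]
  Merge: [28, 43] + [22, 36] -> [22, 28, 36, 43]
  Split: [23, 27, 44, 31] -> [23, 27] and [44, 31]
    Split: [23, 27] -> [23] and [27]
    Merge: [23] + [27] -> [23, 27]
    Split: [44, 31] -> [44] and [31]
    Merge: [44] + [31] -> [31, 44]
  Merge: [23, 27] + [31, 44] -> [23, 27, 31, 44]
Merge: [22, 28, 36, 43] + [23, 27, 31, 44] -> [22, 23, 27, 28, 31, 36, 43, 44]

Final sorted array: [22, 23, 27, 28, 31, 36, 43, 44]

The merge sort proceeds by recursively splitting the array and merging sorted halves.
After all merges, the sorted array is [22, 23, 27, 28, 31, 36, 43, 44].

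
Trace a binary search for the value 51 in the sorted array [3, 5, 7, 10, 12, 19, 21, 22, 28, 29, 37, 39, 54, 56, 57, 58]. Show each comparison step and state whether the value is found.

Binary search for 51 in [3, 5, 7, 10, 12, 19, 21, 22, 28, 29, 37, 39, 54, 56, 57, 58]:

lo=0, hi=15, mid=7, arr[mid]=22 -> 22 < 51, search right half
lo=8, hi=15, mid=11, arr[mid]=39 -> 39 < 51, search right half
lo=12, hi=15, mid=13, arr[mid]=56 -> 56 > 51, search left half
lo=12, hi=12, mid=12, arr[mid]=54 -> 54 > 51, search left half
lo=12 > hi=11, target 51 not found

Binary search determines that 51 is not in the array after 4 comparisons. The search space was exhausted without finding the target.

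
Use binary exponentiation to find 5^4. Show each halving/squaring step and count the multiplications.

Computing 5^4 by squaring (build up from 5^1; each line after the first costs one multiplication):

5^1 = 5
5^2 = (5^1)^2 = 5^2 = 25
5^4 = (5^2)^2 = 25^2 = 625

Result: 625
Multiplications needed: 2 (2 lines after 5^1)

5^4 = 625. Using exponentiation by squaring, this requires 2 multiplications. The key idea: if the exponent is even, square the half-power; if odd, multiply by the base once.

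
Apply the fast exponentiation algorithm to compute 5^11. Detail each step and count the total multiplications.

Computing 5^11 by squaring (build up from 5^1; each line after the first costs one multiplication):

5^1 = 5
5^2 = (5^1)^2 = 5^2 = 25
5^4 = (5^2)^2 = 25^2 = 625
5^5 = 5 * 5^4 = 5 * 625 = 3125
5^10 = (5^5)^2 = 3125^2 = 9765625
5^11 = 5 * 5^10 = 5 * 9765625 = 48828125

Result: 48828125
Multiplications needed: 5 (5 lines after 5^1)

5^11 = 48828125. Using exponentiation by squaring, this requires 5 multiplications. The key idea: if the exponent is even, square the half-power; if odd, multiply by the base once.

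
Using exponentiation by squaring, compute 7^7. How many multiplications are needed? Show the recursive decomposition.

Computing 7^7 by squaring (build up from 7^1; each line after the first costs one multiplication):

7^1 = 7
7^2 = (7^1)^2 = 7^2 = 49
7^3 = 7 * 7^2 = 7 * 49 = 343
7^6 = (7^3)^2 = 343^2 = 117649
7^7 = 7 * 7^6 = 7 * 117649 = 823543

Result: 823543
Multiplications needed: 4 (4 lines after 7^1)

7^7 = 823543. Using exponentiation by squaring, this requires 4 multiplications. The key idea: if the exponent is even, square the half-power; if odd, multiply by the base once.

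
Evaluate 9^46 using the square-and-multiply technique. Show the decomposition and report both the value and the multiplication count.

Computing 9^46 by squaring (build up from 9^1; each line after the first costs one multiplication):

9^1 = 9
9^2 = (9^1)^2 = 9^2 = 81
9^4 = (9^2)^2 = 81^2 = 6561
9^5 = 9 * 9^4 = 9 * 6561 = 59049
9^10 = (9^5)^2 = 59049^2 = 3486784401
9^11 = 9 * 9^10 = 9 * 3486784401 = 31381059609
9^22 = (9^11)^2 = 31381059609^2 = 984770902183611232881
9^23 = 9 * 9^22 = 9 * 984770902183611232881 = 8862938119652501095929
9^46 = (9^23)^2 = 8862938119652501095929^2 = 78551672112789411833022577315290546060373041

Result: 78551672112789411833022577315290546060373041
Multiplications needed: 8 (8 lines after 9^1)

9^46 = 78551672112789411833022577315290546060373041. Using exponentiation by squaring, this requires 8 multiplications. The key idea: if the exponent is even, square the half-power; if odd, multiply by the base once.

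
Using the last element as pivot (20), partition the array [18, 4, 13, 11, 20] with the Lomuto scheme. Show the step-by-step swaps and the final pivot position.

Lomuto partition with pivot = 20:

Initial array: [18, 4, 13, 11, 20]

arr[0]=18 <= 20: swap with position 0, array becomes [18, 4, 13, 11, 20]
arr[1]=4 <= 20: swap with position 1, array becomes [18, 4, 13, 11, 20]
arr[2]=13 <= 20: swap with position 2, array becomes [18, 4, 13, 11, 20]
arr[3]=11 <= 20: swap with position 3, array becomes [18, 4, 13, 11, 20]

Place pivot at position 4: [18, 4, 13, 11, 20]
Pivot position: 4

After partitioning with pivot 20, the array becomes [18, 4, 13, 11, 20]. The pivot is placed at index 4. All elements to the left of the pivot are <= 20, and all elements to the right are > 20.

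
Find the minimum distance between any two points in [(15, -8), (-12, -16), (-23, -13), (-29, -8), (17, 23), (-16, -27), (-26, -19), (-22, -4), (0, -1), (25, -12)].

Computing all pairwise distances among 10 points:

d((15, -8), (-12, -16)) = 28.1603
d((15, -8), (-23, -13)) = 38.3275
d((15, -8), (-29, -8)) = 44.0
d((15, -8), (17, 23)) = 31.0644
d((15, -8), (-16, -27)) = 36.3593
d((15, -8), (-26, -19)) = 42.45
d((15, -8), (-22, -4)) = 37.2156
d((15, -8), (0, -1)) = 16.5529
d((15, -8), (25, -12)) = 10.7703
d((-12, -16), (-23, -13)) = 11.4018
d((-12, -16), (-29, -8)) = 18.7883
d((-12, -16), (17, 23)) = 48.6004
d((-12, -16), (-16, -27)) = 11.7047
d((-12, -16), (-26, -19)) = 14.3178
d((-12, -16), (-22, -4)) = 15.6205
d((-12, -16), (0, -1)) = 19.2094
d((-12, -16), (25, -12)) = 37.2156
d((-23, -13), (-29, -8)) = 7.8102
d((-23, -13), (17, 23)) = 53.8145
d((-23, -13), (-16, -27)) = 15.6525
d((-23, -13), (-26, -19)) = 6.7082 <-- minimum
d((-23, -13), (-22, -4)) = 9.0554
d((-23, -13), (0, -1)) = 25.9422
d((-23, -13), (25, -12)) = 48.0104
d((-29, -8), (17, 23)) = 55.4707
d((-29, -8), (-16, -27)) = 23.0217
d((-29, -8), (-26, -19)) = 11.4018
d((-29, -8), (-22, -4)) = 8.0623
d((-29, -8), (0, -1)) = 29.8329
d((-29, -8), (25, -12)) = 54.1479
d((17, 23), (-16, -27)) = 59.9083
d((17, 23), (-26, -19)) = 60.1082
d((17, 23), (-22, -4)) = 47.4342
d((17, 23), (0, -1)) = 29.4109
d((17, 23), (25, -12)) = 35.9026
d((-16, -27), (-26, -19)) = 12.8062
d((-16, -27), (-22, -4)) = 23.7697
d((-16, -27), (0, -1)) = 30.5287
d((-16, -27), (25, -12)) = 43.6578
d((-26, -19), (-22, -4)) = 15.5242
d((-26, -19), (0, -1)) = 31.6228
d((-26, -19), (25, -12)) = 51.4782
d((-22, -4), (0, -1)) = 22.2036
d((-22, -4), (25, -12)) = 47.676
d((0, -1), (25, -12)) = 27.313

Closest pair: (-23, -13) and (-26, -19) with distance 6.7082

The closest pair is (-23, -13) and (-26, -19) with Euclidean distance 6.7082. For 10 points, brute-force pairwise comparison is shown above. For large n, the divide-and-conquer algorithm (sort by x, recurse on halves, check the dividing strip) achieves O(n log n).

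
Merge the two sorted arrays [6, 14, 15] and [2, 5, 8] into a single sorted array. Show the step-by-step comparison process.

Merging process:

Compare 6 vs 2: take 2 from right. Merged: [2]
Compare 6 vs 5: take 5 from right. Merged: [2, 5]
Compare 6 vs 8: take 6 from left. Merged: [2, 5, 6]
Compare 14 vs 8: take 8 from right. Merged: [2, 5, 6, 8]
Append remaining from left: [14, 15]. Merged: [2, 5, 6, 8, 14, 15]

Final merged array: [2, 5, 6, 8, 14, 15]
Total comparisons: 4

The merged array is [2, 5, 6, 8, 14, 15], requiring 4 comparisons. The merge step runs in O(n) time where n is the total number of elements.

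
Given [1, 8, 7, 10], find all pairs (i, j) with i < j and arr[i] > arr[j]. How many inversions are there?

Finding inversions in [1, 8, 7, 10]:

(1, 2): arr[1]=8 > arr[2]=7

Total inversions: 1

The array has 1 inversion(s): (1,2). Each pair (i,j) satisfies i < j and arr[i] > arr[j].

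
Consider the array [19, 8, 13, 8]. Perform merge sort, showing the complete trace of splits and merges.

Merge sort trace:

Split: [19, 8, 13, 8] -> [19, 8] and [13, 8]
  Split: [19, 8] -> [19] and [8]
  Merge: [19] + [8] -> [8, 19]
  Split: [13, 8] -> [13] and [8]
  Merge: [13] + [8] -> [8, 13]
Merge: [8, 19] + [8, 13] -> [8, 8, 13, 19]

Final sorted array: [8, 8, 13, 19]

The merge sort proceeds by recursively splitting the array and merging sorted halves.
After all merges, the sorted array is [8, 8, 13, 19].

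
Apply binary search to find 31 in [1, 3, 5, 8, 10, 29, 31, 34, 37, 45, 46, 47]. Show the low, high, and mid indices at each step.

Binary search for 31 in [1, 3, 5, 8, 10, 29, 31, 34, 37, 45, 46, 47]:

lo=0, hi=11, mid=5, arr[mid]=29 -> 29 < 31, search right half
lo=6, hi=11, mid=8, arr[mid]=37 -> 37 > 31, search left half
lo=6, hi=7, mid=6, arr[mid]=31 -> Found target at index 6!

Binary search finds 31 at index 6 after 3 comparisons. The search repeatedly halves the search space by comparing with the middle element.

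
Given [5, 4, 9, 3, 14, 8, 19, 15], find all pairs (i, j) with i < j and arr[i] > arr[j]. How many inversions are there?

Finding inversions in [5, 4, 9, 3, 14, 8, 19, 15]:

(0, 1): arr[0]=5 > arr[1]=4
(0, 3): arr[0]=5 > arr[3]=3
(1, 3): arr[1]=4 > arr[3]=3
(2, 3): arr[2]=9 > arr[3]=3
(2, 5): arr[2]=9 > arr[5]=8
(4, 5): arr[4]=14 > arr[5]=8
(6, 7): arr[6]=19 > arr[7]=15

Total inversions: 7

The array has 7 inversion(s): (0,1), (0,3), (1,3), (2,3), (2,5), (4,5), (6,7). Each pair (i,j) satisfies i < j and arr[i] > arr[j].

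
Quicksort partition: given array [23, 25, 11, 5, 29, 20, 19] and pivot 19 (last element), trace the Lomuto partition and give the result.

Lomuto partition with pivot = 19:

Initial array: [23, 25, 11, 5, 29, 20, 19]

arr[0]=23 > 19: no swap
arr[1]=25 > 19: no swap
arr[2]=11 <= 19: swap with position 0, array becomes [11, 25, 23, 5, 29, 20, 19]
arr[3]=5 <= 19: swap with position 1, array becomes [11, 5, 23, 25, 29, 20, 19]
arr[4]=29 > 19: no swap
arr[5]=20 > 19: no swap

Place pivot at position 2: [11, 5, 19, 25, 29, 20, 23]
Pivot position: 2

After partitioning with pivot 19, the array becomes [11, 5, 19, 25, 29, 20, 23]. The pivot is placed at index 2. All elements to the left of the pivot are <= 19, and all elements to the right are > 19.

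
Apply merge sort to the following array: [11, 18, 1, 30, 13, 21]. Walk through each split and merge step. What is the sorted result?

Merge sort trace:

Split: [11, 18, 1, 30, 13, 21] -> [11, 18, 1] and [30, 13, 21]
  Split: [11, 18, 1] -> [11] and [18, 1]
    Split: [18, 1] -> [18] and [1]
    Merge: [18] + [1] -> [1, 18]
  Merge: [11] + [1, 18] -> [1, 11, 18]
  Split: [30, 13, 21] -> [30] and [13, 21]
    Split: [13, 21] -> [13] and [21]
    Merge: [13] + [21] -> [13, 21]
  Merge: [30] + [13, 21] -> [13, 21, 30]
Merge: [1, 11, 18] + [13, 21, 30] -> [1, 11, 13, 18, 21, 30]

Final sorted array: [1, 11, 13, 18, 21, 30]

The merge sort proceeds by recursively splitting the array and merging sorted halves.
After all merges, the sorted array is [1, 11, 13, 18, 21, 30].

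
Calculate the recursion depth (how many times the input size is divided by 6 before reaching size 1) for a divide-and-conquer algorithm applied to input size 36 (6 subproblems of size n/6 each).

For divide and conquer with division factor 6:

Problem sizes at each level:
Level 0: 36
Level 1: 6
Level 2: 1

The root is level 0 and the size-1 base case is level 2 (the tree spans levels 0 through 2, i.e. 3 levels counting the root), so the depth is the number of divisions: log_6(36) = 2

The recursion tree depth is log_6(36) = 2. At each level, the problem size is divided by 6, so it takes 2 divisions to reduce to a base case of size 1. The algorithm makes 6 recursive calls at each level.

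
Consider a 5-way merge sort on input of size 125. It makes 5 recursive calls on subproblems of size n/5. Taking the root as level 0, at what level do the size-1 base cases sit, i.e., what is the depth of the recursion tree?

For divide and conquer with division factor 5:

Problem sizes at each level:
Level 0: 125
Level 1: 25
Level 2: 5
Level 3: 1

The root is level 0 and the size-1 base case is level 3 (the tree spans levels 0 through 3, i.e. 4 levels counting the root), so the depth is the number of divisions: log_5(125) = 3

The recursion tree depth is log_5(125) = 3. At each level, the problem size is divided by 5, so it takes 3 divisions to reduce to a base case of size 1. The algorithm makes 5 recursive calls at each level.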